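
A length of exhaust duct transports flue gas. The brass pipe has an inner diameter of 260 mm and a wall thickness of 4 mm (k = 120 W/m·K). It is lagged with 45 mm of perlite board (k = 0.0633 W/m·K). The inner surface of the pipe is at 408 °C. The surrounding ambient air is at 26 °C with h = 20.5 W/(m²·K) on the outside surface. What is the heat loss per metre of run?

q′ ≈ 495 W/m

Per-layer cylindrical resistances, series-summed:
R_brass pipe wall = ln(134/130)/(2π×120×1) = 4.019×10^-5 K/W
R_perlite board = ln(179/134)/(2π×0.0633×1) = 0.728 K/W
R_outer film = 1/(h_o·2πr_oL) = 1/(20.5×2π×0.179×1) = 0.04337 K/W
R_total = 0.7714 K/W
Q = ΔT/R_total = 382/0.7714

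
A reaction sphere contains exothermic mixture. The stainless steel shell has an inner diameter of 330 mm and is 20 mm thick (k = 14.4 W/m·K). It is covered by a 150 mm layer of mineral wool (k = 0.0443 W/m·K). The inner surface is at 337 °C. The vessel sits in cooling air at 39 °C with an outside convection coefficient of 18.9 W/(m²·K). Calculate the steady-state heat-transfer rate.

Q ≈ 67.9 W

Radial (spherical) resistances in series:
R_stainless steel shell = (1/0.165 − 1/0.185)/(4π×14.4) = 0.003621 K/W
R_mineral wool = (1/0.185 − 1/0.335)/(4π×0.0443) = 4.348 K/W
R_outer film = 1/(h·4πr_o²) = 1/(18.9×4π×0.335²) = 0.03752 K/W
R_total = 4.389 K/W
Q = ΔT/R_total = 298/4.389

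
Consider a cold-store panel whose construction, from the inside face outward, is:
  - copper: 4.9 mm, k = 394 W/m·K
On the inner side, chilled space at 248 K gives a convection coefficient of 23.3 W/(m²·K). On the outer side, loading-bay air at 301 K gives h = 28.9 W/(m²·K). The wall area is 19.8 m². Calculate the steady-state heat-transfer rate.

Series thermal resistances:
R_inner film = 1/(h_i·A) = 1/(23.3×19.8) = 0.002168 K/W
R_copper = L/(kA) = 0.0049/(394×19.8) = 6.281×10^-7 K/W
R_outer film = 1/(h_o·A) = 1/(28.9×19.8) = 0.001748 K/W
R_total = 0.003916 K/W
Q = ΔT / R_total = 53 / 0.003916

Q ≈ 13500 W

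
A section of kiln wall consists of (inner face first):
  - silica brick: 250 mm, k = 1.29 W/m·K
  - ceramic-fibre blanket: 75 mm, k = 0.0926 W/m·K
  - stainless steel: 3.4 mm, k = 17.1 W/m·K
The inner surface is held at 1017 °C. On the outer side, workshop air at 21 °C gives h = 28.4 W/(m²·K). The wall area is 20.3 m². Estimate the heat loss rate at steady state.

Q ≈ 19500 W

Model the wall as resistances in series:
R_silica brick = L/(kA) = 0.25/(1.29×20.3) = 0.009547 K/W
R_ceramic-fibre blanket = L/(kA) = 0.075/(0.0926×20.3) = 0.0399 K/W
R_stainless steel = L/(kA) = 0.0034/(17.1×20.3) = 9.795×10^-6 K/W
R_outer film = 1/(h_o·A) = 1/(28.4×20.3) = 0.001735 K/W
R_total = 0.05119 K/W
Q = ΔT / R_total = 996 / 0.05119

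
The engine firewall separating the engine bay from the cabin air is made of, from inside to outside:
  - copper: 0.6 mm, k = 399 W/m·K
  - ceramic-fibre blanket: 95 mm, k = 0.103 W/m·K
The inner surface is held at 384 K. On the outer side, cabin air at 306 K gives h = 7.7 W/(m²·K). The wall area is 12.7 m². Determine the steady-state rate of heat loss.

Model the wall as resistances in series:
R_copper = L/(kA) = 0.0006/(399×12.7) = 1.184×10^-7 K/W
R_ceramic-fibre blanket = L/(kA) = 0.095/(0.103×12.7) = 0.07262 K/W
R_outer film = 1/(h_o·A) = 1/(7.7×12.7) = 0.01023 K/W
R_total = 0.08285 K/W
Q = ΔT / R_total = 78 / 0.08285

Q ≈ 941 W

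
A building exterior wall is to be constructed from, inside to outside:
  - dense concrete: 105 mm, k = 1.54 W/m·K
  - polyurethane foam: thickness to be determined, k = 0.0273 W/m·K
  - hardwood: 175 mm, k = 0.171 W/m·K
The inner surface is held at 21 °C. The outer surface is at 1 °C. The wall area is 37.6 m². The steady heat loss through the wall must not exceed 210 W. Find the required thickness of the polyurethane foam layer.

L ≈ 68 mm

Model the wall as resistances in series:
R_dense concrete = L/(kA) = 0.105/(1.54×37.6) = 0.001813 K/W
R_hardwood = L/(kA) = 0.175/(0.171×37.6) = 0.02722 K/W
Sum of the known resistances R_other = 0.02903 K/W
Required total resistance R_tot = ΔT/Q_allow = 20/210 = 0.09524 K/W
R_polyurethane foam = R_tot − R_other = 0.06621 K/W
L = R·k·A = 0.06621×0.0273×37.6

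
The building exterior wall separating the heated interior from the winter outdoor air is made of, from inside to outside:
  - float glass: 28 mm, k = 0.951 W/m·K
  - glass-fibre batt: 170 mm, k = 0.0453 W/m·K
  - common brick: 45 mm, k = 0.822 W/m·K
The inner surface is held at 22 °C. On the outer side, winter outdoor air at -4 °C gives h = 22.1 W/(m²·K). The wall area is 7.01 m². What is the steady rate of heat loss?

Q ≈ 46.9 W

Using the resistance-network approach (series):
R_float glass = L/(kA) = 0.028/(0.951×7.01) = 0.0042 K/W
R_glass-fibre batt = L/(kA) = 0.17/(0.0453×7.01) = 0.5353 K/W
R_common brick = L/(kA) = 0.045/(0.822×7.01) = 0.007809 K/W
R_outer film = 1/(h_o·A) = 1/(22.1×7.01) = 0.006455 K/W
R_total = 0.5538 K/W
Q = ΔT / R_total = 26 / 0.5538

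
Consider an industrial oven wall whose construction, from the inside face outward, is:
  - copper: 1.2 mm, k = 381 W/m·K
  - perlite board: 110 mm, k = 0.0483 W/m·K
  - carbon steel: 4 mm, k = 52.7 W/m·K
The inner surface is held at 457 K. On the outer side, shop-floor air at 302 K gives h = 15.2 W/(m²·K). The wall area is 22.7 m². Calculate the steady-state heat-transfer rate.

Thermal resistances in series:
R_copper = L/(kA) = 0.0012/(381×22.7) = 1.387×10^-7 K/W
R_perlite board = L/(kA) = 0.11/(0.0483×22.7) = 0.1003 K/W
R_carbon steel = L/(kA) = 0.004/(52.7×22.7) = 3.344×10^-6 K/W
R_outer film = 1/(h_o·A) = 1/(15.2×22.7) = 0.002898 K/W
R_total = 0.1032 K/W
Q = ΔT / R_total = 155 / 0.1032

Q ≈ 1500 W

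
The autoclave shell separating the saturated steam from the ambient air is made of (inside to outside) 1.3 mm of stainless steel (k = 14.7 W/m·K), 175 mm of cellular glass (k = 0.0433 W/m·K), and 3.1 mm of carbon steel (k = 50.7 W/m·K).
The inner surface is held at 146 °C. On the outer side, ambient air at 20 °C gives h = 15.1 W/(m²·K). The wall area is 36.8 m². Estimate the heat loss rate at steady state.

Using the resistance-network approach (series):
R_stainless steel = L/(kA) = 0.0013/(14.7×36.8) = 2.403×10^-6 K/W
R_cellular glass = L/(kA) = 0.175/(0.0433×36.8) = 0.1098 K/W
R_carbon steel = L/(kA) = 0.0031/(50.7×36.8) = 1.662×10^-6 K/W
R_outer film = 1/(h_o·A) = 1/(15.1×36.8) = 0.0018 K/W
R_total = 0.1116 K/W
Q = ΔT / R_total = 126 / 0.1116

Q ≈ 1130 W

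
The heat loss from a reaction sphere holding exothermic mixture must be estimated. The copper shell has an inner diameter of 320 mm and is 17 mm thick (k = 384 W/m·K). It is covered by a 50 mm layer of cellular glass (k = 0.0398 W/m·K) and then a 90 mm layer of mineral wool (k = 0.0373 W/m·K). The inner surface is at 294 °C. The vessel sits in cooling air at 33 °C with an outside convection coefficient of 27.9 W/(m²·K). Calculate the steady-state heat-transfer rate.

Q ≈ 50.3 W

Each spherical layer contributes R = (1/r_i − 1/r_o)/(4πk):
R_copper shell = (1/0.16 − 1/0.177)/(4π×384) = 1.244×10^-4 K/W
R_cellular glass = (1/0.177 − 1/0.227)/(4π×0.0398) = 2.488 K/W
R_mineral wool = (1/0.227 − 1/0.317)/(4π×0.0373) = 2.668 K/W
R_outer film = 1/(h·4πr_o²) = 1/(27.9×4π×0.317²) = 0.02838 K/W
R_total = 5.185 K/W
Q = ΔT/R_total = 261/5.185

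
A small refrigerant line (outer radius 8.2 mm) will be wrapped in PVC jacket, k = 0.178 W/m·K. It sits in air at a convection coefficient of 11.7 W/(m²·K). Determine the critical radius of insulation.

For a cylinder r_cr = k/h = 0.178/11.7
r_cr = 15.2 mm; since the bare radius (8.2 mm) is below r_cr, adding a thin layer of insulation will *increase* heat loss.

r_cr ≈ 15.2 mm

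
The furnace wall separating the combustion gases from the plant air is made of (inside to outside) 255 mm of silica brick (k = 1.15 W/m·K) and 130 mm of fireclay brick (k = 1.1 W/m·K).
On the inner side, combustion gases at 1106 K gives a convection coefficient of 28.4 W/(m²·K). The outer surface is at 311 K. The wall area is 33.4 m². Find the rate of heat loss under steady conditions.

Q ≈ 70800 W

Using the resistance-network approach (series):
R_inner film = 1/(h_i·A) = 1/(28.4×33.4) = 0.001054 K/W
R_silica brick = L/(kA) = 0.255/(1.15×33.4) = 0.006639 K/W
R_fireclay brick = L/(kA) = 0.13/(1.1×33.4) = 0.003538 K/W
R_total = 0.01123 K/W
Q = ΔT / R_total = 795 / 0.01123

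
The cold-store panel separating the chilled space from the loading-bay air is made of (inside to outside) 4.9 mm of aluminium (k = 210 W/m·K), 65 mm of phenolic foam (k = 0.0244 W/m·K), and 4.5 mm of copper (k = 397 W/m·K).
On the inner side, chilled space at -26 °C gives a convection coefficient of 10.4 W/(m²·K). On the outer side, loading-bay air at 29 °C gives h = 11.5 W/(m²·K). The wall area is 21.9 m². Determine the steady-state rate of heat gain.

Q ≈ 423 W

Using the resistance-network approach (series):
R_inner film = 1/(h_i·A) = 1/(10.4×21.9) = 0.004391 K/W
R_aluminium = L/(kA) = 0.0049/(210×21.9) = 1.065×10^-6 K/W
R_phenolic foam = L/(kA) = 0.065/(0.0244×21.9) = 0.1216 K/W
R_copper = L/(kA) = 0.0045/(397×21.9) = 5.176×10^-7 K/W
R_outer film = 1/(h_o·A) = 1/(11.5×21.9) = 0.003971 K/W
R_total = 0.13 K/W
Q = ΔT / R_total = 55 / 0.13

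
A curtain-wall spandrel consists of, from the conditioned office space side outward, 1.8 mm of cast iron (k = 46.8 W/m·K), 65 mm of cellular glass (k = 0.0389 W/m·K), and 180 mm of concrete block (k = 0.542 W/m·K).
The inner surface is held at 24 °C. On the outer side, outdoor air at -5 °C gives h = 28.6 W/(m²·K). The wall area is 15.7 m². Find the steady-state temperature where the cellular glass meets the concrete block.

T ≈ 0.223 °C

Thermal resistances in series:
R_cast iron = L/(kA) = 0.0018/(46.8×15.7) = 2.45×10^-6 K/W
R_cellular glass = L/(kA) = 0.065/(0.0389×15.7) = 0.1064 K/W
R_concrete block = L/(kA) = 0.18/(0.542×15.7) = 0.02115 K/W
R_outer film = 1/(h_o·A) = 1/(28.6×15.7) = 0.002227 K/W
R_total = 0.1298 K/W;  Q = ΔT/R_total = 29/0.1298 = 223.4 W
T_interface = T_inner − Q·ΣR(inner→interface) = 24 − 223×0.1064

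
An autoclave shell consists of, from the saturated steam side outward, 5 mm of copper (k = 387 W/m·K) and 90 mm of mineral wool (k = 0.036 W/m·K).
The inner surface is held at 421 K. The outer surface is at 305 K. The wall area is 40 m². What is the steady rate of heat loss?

Q ≈ 1860 W

Series thermal resistances:
R_copper = L/(kA) = 0.005/(387×40) = 3.23×10^-7 K/W
R_mineral wool = L/(kA) = 0.09/(0.036×40) = 0.0625 K/W
R_total = 0.0625 K/W
Q = ΔT / R_total = 116 / 0.0625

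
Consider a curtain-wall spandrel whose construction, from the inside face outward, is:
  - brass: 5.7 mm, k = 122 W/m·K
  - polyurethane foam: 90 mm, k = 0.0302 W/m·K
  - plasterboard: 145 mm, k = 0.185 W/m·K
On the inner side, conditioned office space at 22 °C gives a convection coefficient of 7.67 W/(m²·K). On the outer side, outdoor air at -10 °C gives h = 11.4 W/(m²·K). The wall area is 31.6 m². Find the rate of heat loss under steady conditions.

Q ≈ 254 W

Using the resistance-network approach (series):
R_inner film = 1/(h_i·A) = 1/(7.67×31.6) = 0.004126 K/W
R_brass = L/(kA) = 0.0057/(122×31.6) = 1.479×10^-6 K/W
R_polyurethane foam = L/(kA) = 0.09/(0.0302×31.6) = 0.09431 K/W
R_plasterboard = L/(kA) = 0.145/(0.185×31.6) = 0.0248 K/W
R_outer film = 1/(h_o·A) = 1/(11.4×31.6) = 0.002776 K/W
R_total = 0.126 K/W
Q = ΔT / R_total = 32 / 0.126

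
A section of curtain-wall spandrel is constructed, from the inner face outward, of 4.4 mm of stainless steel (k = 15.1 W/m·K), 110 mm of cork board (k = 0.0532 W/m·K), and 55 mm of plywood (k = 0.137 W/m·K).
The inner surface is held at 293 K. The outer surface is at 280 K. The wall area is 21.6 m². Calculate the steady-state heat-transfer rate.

Treating each layer as a thermal resistance in series:
R_stainless steel = L/(kA) = 0.0044/(15.1×21.6) = 1.349×10^-5 K/W
R_cork board = L/(kA) = 0.11/(0.0532×21.6) = 0.09573 K/W
R_plywood = L/(kA) = 0.055/(0.137×21.6) = 0.01859 K/W
R_total = 0.1143 K/W
Q = ΔT / R_total = 13 / 0.1143

Q ≈ 114 W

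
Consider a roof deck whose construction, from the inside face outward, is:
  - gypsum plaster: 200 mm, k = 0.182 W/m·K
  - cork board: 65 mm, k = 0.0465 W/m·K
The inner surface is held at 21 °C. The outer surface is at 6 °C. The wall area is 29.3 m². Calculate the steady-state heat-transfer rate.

Q ≈ 176 W

Treating each layer as a thermal resistance in series:
R_gypsum plaster = L/(kA) = 0.2/(0.182×29.3) = 0.03751 K/W
R_cork board = L/(kA) = 0.065/(0.0465×29.3) = 0.04771 K/W
R_total = 0.08521 K/W
Q = ΔT / R_total = 15 / 0.08521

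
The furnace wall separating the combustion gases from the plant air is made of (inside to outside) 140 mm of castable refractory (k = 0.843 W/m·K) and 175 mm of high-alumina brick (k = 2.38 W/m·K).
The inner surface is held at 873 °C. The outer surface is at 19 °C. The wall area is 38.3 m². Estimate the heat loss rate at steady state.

Using the resistance-network approach (series):
R_castable refractory = L/(kA) = 0.14/(0.843×38.3) = 0.004336 K/W
R_high-alumina brick = L/(kA) = 0.175/(2.38×38.3) = 0.00192 K/W
R_total = 0.006256 K/W
Q = ΔT / R_total = 854 / 0.006256

Q ≈ 137000 W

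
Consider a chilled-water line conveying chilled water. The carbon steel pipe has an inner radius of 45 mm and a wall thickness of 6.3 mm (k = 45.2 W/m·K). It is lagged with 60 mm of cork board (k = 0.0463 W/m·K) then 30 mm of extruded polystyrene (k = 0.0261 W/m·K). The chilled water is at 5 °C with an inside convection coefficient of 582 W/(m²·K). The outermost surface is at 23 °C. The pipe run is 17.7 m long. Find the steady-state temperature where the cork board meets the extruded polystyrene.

T ≈ 16.6 °C

Treating each annulus and film as a series resistance:
R_inner film = 1/(h_i·2πr₁L) = 1/(582×2π×0.045×17.7) = 3.433×10^-4 K/W
R_carbon steel pipe wall = ln(51.3/45)/(2π×45.2×17.7) = 2.607×10^-5 K/W
R_cork board = ln(111.3/51.3)/(2π×0.0463×17.7) = 0.1504 K/W
R_extruded polystyrene = ln(141.3/111.3)/(2π×0.0261×17.7) = 0.08222 K/W
R_total = 0.233 K/W
Q = ΔT/R_total = 18/0.233
Q = 77.2 W
T_interface = T_inner + Q·ΣR(inner→interface) = 5 + 77.2×0.1508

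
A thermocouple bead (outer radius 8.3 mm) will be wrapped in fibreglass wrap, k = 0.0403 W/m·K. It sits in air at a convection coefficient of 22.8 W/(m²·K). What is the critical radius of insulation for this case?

r_cr ≈ 3.54 mm

For a sphere r_cr = 2k/h = 2×0.0403/22.8
r_cr = 3.54 mm; since the bare radius (8.3 mm) is above r_cr, any added insulation will reduce heat loss.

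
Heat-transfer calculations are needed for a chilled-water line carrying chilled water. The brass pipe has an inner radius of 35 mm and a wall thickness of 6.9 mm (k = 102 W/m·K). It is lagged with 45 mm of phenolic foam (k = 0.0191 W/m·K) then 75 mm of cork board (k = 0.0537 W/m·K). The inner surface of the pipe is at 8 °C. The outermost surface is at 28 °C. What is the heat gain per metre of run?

Cylindrical conduction, so R = ln(r₂/r₁)/(2πkL) per layer, in series:
R_brass pipe wall = ln(41.9/35)/(2π×102×1) = 2.808×10^-4 K/W
R_phenolic foam = ln(86.9/41.9)/(2π×0.0191×1) = 6.078 K/W
R_cork board = ln(161.9/86.9)/(2π×0.0537×1) = 1.844 K/W
R_total = 7.923 K/W
Q = ΔT/R_total = 20/7.923

q′ ≈ 2.52 W/m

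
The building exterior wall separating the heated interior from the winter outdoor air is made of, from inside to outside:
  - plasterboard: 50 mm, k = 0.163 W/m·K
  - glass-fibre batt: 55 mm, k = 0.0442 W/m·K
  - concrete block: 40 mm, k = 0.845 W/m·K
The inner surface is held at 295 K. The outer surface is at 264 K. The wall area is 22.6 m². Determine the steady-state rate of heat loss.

Treating each layer as a thermal resistance in series:
R_plasterboard = L/(kA) = 0.05/(0.163×22.6) = 0.01357 K/W
R_glass-fibre batt = L/(kA) = 0.055/(0.0442×22.6) = 0.05506 K/W
R_concrete block = L/(kA) = 0.04/(0.845×22.6) = 0.002095 K/W
R_total = 0.07073 K/W
Q = ΔT / R_total = 31 / 0.07073

Q ≈ 438 W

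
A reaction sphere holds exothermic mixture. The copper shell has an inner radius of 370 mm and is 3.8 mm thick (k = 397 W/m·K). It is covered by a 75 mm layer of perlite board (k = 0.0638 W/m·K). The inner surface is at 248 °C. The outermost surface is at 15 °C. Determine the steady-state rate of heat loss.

Q ≈ 418 W

For a spherical shell R = (1/r₁ − 1/r₂)/(4πk); film R = 1/(h·4πr²). In series:
R_copper shell = (1/0.37 − 1/0.3738)/(4π×397) = 5.507×10^-6 K/W
R_perlite board = (1/0.3738 − 1/0.4488)/(4π×0.0638) = 0.5576 K/W
R_total = 0.5576 K/W
Q = ΔT/R_total = 233/0.5576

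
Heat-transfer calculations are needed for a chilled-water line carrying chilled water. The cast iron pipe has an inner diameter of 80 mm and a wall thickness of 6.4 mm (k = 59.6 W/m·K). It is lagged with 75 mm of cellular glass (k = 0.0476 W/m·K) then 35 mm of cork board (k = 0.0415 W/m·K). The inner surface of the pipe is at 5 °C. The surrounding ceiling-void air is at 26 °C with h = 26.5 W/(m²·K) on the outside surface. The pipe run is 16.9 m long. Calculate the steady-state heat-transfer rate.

Per-layer cylindrical resistances, series-summed:
R_cast iron pipe wall = ln(46.4/40)/(2π×59.6×16.9) = 2.345×10^-5 K/W
R_cellular glass = ln(121.4/46.4)/(2π×0.0476×16.9) = 0.1903 K/W
R_cork board = ln(156.4/121.4)/(2π×0.0415×16.9) = 0.05749 K/W
R_outer film = 1/(h_o·2πr_oL) = 1/(26.5×2π×0.1564×16.9) = 0.002272 K/W
R_total = 0.2501 K/W
Q = ΔT/R_total = 21/0.2501

Q ≈ 84 W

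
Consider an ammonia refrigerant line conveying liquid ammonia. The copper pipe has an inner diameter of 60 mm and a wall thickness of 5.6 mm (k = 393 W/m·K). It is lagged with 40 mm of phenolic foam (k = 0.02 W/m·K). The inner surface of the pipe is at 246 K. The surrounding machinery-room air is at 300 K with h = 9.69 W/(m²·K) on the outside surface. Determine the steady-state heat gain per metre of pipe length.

Radial resistances (cylindrical: R_cond = ln(r_o/r_i)/(2πkL), R_conv = 1/(h·2πrL)):
R_copper pipe wall = ln(35.6/30)/(2π×393×1) = 6.931×10^-5 K/W
R_phenolic foam = ln(75.6/35.6)/(2π×0.02×1) = 5.993 K/W
R_outer film = 1/(h_o·2πr_oL) = 1/(9.69×2π×0.0756×1) = 0.2173 K/W
R_total = 6.21 K/W
Q = ΔT/R_total = 54/6.21

q′ ≈ 8.7 W/m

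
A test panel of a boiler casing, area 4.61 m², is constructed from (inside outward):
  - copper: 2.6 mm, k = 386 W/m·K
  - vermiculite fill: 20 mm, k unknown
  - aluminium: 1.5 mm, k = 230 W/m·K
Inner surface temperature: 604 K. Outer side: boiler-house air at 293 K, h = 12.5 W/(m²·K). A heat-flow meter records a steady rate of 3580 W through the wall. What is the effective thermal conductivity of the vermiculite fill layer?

Model the wall as resistances in series:
R_copper = L/(kA) = 0.0026/(386×4.61) = 1.461×10^-6 K/W
R_aluminium = L/(kA) = 0.0015/(230×4.61) = 1.415×10^-6 K/W
R_outer film = 1/(h_o·A) = 1/(12.5×4.61) = 0.01735 K/W
Sum of known resistances R_other = 0.01736 K/W
Total R = ΔT/Q = 311/3580 = 0.08687 K/W
R_vermiculite fill = R_total − R_other = 0.06952 K/W
k = L/(R·A) = 0.02/(0.06952×4.61)

k ≈ 0.0624 W/(m·K)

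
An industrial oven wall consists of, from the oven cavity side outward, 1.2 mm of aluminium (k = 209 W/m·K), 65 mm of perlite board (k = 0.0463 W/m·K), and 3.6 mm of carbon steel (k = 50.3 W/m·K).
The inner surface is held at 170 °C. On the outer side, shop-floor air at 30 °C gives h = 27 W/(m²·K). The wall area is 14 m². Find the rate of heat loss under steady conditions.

Treating each layer as a thermal resistance in series:
R_aluminium = L/(kA) = 0.0012/(209×14) = 4.101×10^-7 K/W
R_perlite board = L/(kA) = 0.065/(0.0463×14) = 0.1003 K/W
R_carbon steel = L/(kA) = 0.0036/(50.3×14) = 5.112×10^-6 K/W
R_outer film = 1/(h_o·A) = 1/(27×14) = 0.002646 K/W
R_total = 0.1029 K/W
Q = ΔT / R_total = 140 / 0.1029

Q ≈ 1360 W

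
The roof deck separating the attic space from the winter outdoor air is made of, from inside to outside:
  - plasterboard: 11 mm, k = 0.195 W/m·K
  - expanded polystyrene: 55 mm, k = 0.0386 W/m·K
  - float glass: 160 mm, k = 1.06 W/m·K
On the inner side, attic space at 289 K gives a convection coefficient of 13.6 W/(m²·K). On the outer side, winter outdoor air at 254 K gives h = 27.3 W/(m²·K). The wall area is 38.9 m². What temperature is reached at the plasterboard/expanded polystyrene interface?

T ≈ 286 K

Model the wall as resistances in series:
R_inner film = 1/(h_i·A) = 1/(13.6×38.9) = 0.00189 K/W
R_plasterboard = L/(kA) = 0.011/(0.195×38.9) = 0.00145 K/W
R_expanded polystyrene = L/(kA) = 0.055/(0.0386×38.9) = 0.03663 K/W
R_float glass = L/(kA) = 0.16/(1.06×38.9) = 0.00388 K/W
R_outer film = 1/(h_o·A) = 1/(27.3×38.9) = 9.416×10^-4 K/W
R_total = 0.04479 K/W;  Q = ΔT/R_total = 35/0.04479 = 781.4 W
T_interface = T_inner − Q·ΣR(inner→interface) = 289 − 781×0.00334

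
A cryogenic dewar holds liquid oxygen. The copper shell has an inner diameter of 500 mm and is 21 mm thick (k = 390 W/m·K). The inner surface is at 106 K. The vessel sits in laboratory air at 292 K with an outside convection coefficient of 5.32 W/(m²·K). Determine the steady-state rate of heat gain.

Each spherical layer contributes R = (1/r_i − 1/r_o)/(4πk):
R_copper shell = (1/0.25 − 1/0.271)/(4π×390) = 6.325×10^-5 K/W
R_outer film = 1/(h·4πr_o²) = 1/(5.32×4π×0.271²) = 0.2037 K/W
R_total = 0.2037 K/W
Q = ΔT/R_total = 186/0.2037

Q ≈ 913 W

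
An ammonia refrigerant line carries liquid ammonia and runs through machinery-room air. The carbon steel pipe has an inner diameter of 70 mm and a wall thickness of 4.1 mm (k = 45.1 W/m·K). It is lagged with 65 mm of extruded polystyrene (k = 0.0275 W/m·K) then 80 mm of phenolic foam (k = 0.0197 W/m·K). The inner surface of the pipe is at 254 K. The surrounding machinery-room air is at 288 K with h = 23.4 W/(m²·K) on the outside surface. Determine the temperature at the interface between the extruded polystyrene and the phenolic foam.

T ≈ 273 K

Radial resistances (cylindrical: R_cond = ln(r_o/r_i)/(2πkL), R_conv = 1/(h·2πrL)):
R_carbon steel pipe wall = ln(39.1/35)/(2π×45.1×1) = 3.909×10^-4 K/W
R_extruded polystyrene = ln(104.1/39.1)/(2π×0.0275×1) = 5.667 K/W
R_phenolic foam = ln(184.1/104.1)/(2π×0.0197×1) = 4.606 K/W
R_outer film = 1/(h_o·2πr_oL) = 1/(23.4×2π×0.1841×1) = 0.03694 K/W
R_total = 10.31 K/W
Q = ΔT/R_total = 34/10.31
Q = 3.3 W/m
T_interface = T_inner + Q·ΣR(inner→interface) = 254 + 3.3×5.668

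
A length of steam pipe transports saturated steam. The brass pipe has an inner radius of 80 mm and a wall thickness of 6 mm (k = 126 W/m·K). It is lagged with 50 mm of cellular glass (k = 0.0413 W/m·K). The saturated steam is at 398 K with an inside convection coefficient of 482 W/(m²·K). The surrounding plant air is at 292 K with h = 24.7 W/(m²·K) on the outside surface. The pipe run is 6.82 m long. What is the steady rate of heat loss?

For a radial system each layer contributes R = ln(r_out/r_in)/(2πkL); films add R = 1/(hA).
R_inner film = 1/(h_i·2πr₁L) = 1/(482×2π×0.08×6.82) = 6.052×10^-4 K/W
R_brass pipe wall = ln(86/80)/(2π×126×6.82) = 1.339×10^-5 K/W
R_cellular glass = ln(136/86)/(2π×0.0413×6.82) = 0.259 K/W
R_outer film = 1/(h_o·2πr_oL) = 1/(24.7×2π×0.136×6.82) = 0.006947 K/W
R_total = 0.2665 K/W
Q = ΔT/R_total = 106/0.2665

Q ≈ 398 W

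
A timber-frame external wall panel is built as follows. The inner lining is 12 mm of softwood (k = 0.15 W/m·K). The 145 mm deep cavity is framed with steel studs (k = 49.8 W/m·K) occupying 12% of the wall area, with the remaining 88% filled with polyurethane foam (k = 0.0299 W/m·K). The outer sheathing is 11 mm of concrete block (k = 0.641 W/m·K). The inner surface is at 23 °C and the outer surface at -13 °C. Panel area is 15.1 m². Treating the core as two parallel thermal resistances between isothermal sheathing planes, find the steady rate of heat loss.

Sheathing layers in series; stud and cavity paths in parallel between them.
R_inner = 0.012/(0.15×15.1) = 0.005298 K/W
R_stud  = 0.145/(49.8×0.12×15.1) = 0.001607 K/W
R_cav   = 0.145/(0.0299×0.88×15.1) = 0.365 K/W
1/R_core = 1/R_stud + 1/R_cav → R_core = 0.0016 K/W
R_outer = 0.011/(0.641×15.1) = 0.001136 K/W
R_total = 0.008034 K/W
Q = ΔT/R_total = 36/0.008034

Q ≈ 4480 W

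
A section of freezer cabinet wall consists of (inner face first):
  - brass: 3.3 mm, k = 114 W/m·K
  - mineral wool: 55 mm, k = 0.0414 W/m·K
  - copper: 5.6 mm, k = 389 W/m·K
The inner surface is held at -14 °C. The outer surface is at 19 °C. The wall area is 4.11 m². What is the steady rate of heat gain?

Using the resistance-network approach (series):
R_brass = L/(kA) = 0.0033/(114×4.11) = 7.043×10^-6 K/W
R_mineral wool = L/(kA) = 0.055/(0.0414×4.11) = 0.3232 K/W
R_copper = L/(kA) = 0.0056/(389×4.11) = 3.503×10^-6 K/W
R_total = 0.3232 K/W
Q = ΔT / R_total = 33 / 0.3232

Q ≈ 102 W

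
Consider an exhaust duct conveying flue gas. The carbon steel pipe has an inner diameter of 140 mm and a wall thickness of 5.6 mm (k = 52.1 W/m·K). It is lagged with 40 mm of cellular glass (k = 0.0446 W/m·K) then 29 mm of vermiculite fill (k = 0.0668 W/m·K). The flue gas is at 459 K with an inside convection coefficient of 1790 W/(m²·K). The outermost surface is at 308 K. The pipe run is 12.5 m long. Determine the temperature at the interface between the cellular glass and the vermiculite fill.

T ≈ 347 K

For a radial system each layer contributes R = ln(r_out/r_in)/(2πkL); films add R = 1/(hA).
R_inner film = 1/(h_i·2πr₁L) = 1/(1790×2π×0.07×12.5) = 1.016×10^-4 K/W
R_carbon steel pipe wall = ln(75.6/70)/(2π×52.1×12.5) = 1.881×10^-5 K/W
R_cellular glass = ln(115.6/75.6)/(2π×0.0446×12.5) = 0.1212 K/W
R_vermiculite fill = ln(144.6/115.6)/(2π×0.0668×12.5) = 0.04266 K/W
R_total = 0.164 K/W
Q = ΔT/R_total = 151/0.164
Q = 921 W
T_interface = T_inner − Q·ΣR(inner→interface) = 459 − 921×0.1214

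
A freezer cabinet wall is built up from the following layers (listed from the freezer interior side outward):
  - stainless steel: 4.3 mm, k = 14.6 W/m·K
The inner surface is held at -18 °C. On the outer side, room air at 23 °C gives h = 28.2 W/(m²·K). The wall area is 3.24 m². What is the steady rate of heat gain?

Series thermal resistances:
R_stainless steel = L/(kA) = 0.0043/(14.6×3.24) = 9.09×10^-5 K/W
R_outer film = 1/(h_o·A) = 1/(28.2×3.24) = 0.01094 K/W
R_total = 0.01104 K/W
Q = ΔT / R_total = 41 / 0.01104

Q ≈ 3720 W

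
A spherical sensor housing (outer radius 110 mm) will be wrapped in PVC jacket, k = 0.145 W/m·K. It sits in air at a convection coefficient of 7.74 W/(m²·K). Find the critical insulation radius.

r_cr ≈ 37.5 mm

For a sphere r_cr = 2k/h = 2×0.145/7.74
r_cr = 37.5 mm; since the bare radius (110 mm) is above r_cr, any added insulation will reduce heat loss.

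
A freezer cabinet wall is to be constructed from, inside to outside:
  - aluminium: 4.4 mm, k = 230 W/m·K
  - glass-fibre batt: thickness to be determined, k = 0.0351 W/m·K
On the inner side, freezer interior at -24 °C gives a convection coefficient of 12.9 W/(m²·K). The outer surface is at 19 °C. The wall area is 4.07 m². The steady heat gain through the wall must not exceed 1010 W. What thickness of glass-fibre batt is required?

L ≈ 3.36 mm

Thermal resistances in series:
R_inner film = 1/(h_i·A) = 1/(12.9×4.07) = 0.01905 K/W
R_aluminium = L/(kA) = 0.0044/(230×4.07) = 4.7×10^-6 K/W
Sum of the known resistances R_other = 0.01905 K/W
Required total resistance R_tot = ΔT/Q_allow = 43/1010 = 0.04257 K/W
R_glass-fibre batt = R_tot − R_other = 0.02352 K/W
L = R·k·A = 0.02352×0.0351×4.07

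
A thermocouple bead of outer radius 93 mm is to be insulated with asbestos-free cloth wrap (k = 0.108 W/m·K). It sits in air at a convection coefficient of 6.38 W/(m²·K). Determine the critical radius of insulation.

r_cr ≈ 33.9 mm

For a sphere r_cr = 2k/h = 2×0.108/6.38
r_cr = 33.9 mm; since the bare radius (93 mm) is above r_cr, any added insulation will reduce heat loss.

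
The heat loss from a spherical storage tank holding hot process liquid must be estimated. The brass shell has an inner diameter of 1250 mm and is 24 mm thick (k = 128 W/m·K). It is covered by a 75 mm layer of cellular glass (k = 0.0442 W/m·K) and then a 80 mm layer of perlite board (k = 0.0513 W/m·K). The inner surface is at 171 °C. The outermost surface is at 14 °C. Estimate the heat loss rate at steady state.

Spherical conduction: R = (1/r_in − 1/r_out)/(4πk) per layer; series-sum.
R_brass shell = (1/0.625 − 1/0.649)/(4π×128) = 3.678×10^-5 K/W
R_cellular glass = (1/0.649 − 1/0.724)/(4π×0.0442) = 0.2874 K/W
R_perlite board = (1/0.724 − 1/0.804)/(4π×0.0513) = 0.2132 K/W
R_total = 0.5006 K/W
Q = ΔT/R_total = 157/0.5006

Q ≈ 314 W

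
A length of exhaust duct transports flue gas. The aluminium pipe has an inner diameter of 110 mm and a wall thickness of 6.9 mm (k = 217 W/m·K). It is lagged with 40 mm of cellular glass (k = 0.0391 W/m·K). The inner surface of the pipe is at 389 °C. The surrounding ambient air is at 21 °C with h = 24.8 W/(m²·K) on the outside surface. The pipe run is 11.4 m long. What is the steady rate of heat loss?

Radial resistances (cylindrical: R_cond = ln(r_o/r_i)/(2πkL), R_conv = 1/(h·2πrL)):
R_aluminium pipe wall = ln(61.9/55)/(2π×217×11.4) = 7.604×10^-6 K/W
R_cellular glass = ln(101.9/61.9)/(2π×0.0391×11.4) = 0.178 K/W
R_outer film = 1/(h_o·2πr_oL) = 1/(24.8×2π×0.1019×11.4) = 0.005524 K/W
R_total = 0.1835 K/W
Q = ΔT/R_total = 368/0.1835

Q ≈ 2010 W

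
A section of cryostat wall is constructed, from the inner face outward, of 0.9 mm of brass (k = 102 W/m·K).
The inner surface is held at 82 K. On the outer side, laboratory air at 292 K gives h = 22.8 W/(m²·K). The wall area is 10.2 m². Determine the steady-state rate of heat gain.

Model the wall as resistances in series:
R_brass = L/(kA) = 0.0009/(102×10.2) = 8.651×10^-7 K/W
R_outer film = 1/(h_o·A) = 1/(22.8×10.2) = 0.0043 K/W
R_total = 0.004301 K/W
Q = ΔT / R_total = 210 / 0.004301

Q ≈ 48800 W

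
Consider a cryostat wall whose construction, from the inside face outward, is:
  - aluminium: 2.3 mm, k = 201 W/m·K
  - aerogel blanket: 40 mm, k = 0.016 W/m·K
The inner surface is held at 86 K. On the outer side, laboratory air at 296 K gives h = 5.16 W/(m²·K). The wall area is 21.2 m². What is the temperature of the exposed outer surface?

T ≈ 281 K

Model the wall as resistances in series:
R_aluminium = L/(kA) = 0.0023/(201×21.2) = 5.398×10^-7 K/W
R_aerogel blanket = L/(kA) = 0.04/(0.016×21.2) = 0.1179 K/W
R_outer film = 1/(h_o·A) = 1/(5.16×21.2) = 0.009141 K/W
R_total = 0.1271 K/W;  Q = ΔT/R_total = 210/0.1271 = 1653 W
T_interface = T_inner + Q·ΣR(inner→interface) = 86 + 1650×0.1179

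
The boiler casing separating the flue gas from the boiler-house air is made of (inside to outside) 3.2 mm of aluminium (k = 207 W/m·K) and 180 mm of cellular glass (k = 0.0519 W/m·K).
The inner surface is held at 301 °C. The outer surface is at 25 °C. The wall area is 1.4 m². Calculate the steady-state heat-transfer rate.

Q ≈ 111 W

Treating each layer as a thermal resistance in series:
R_aluminium = L/(kA) = 0.0032/(207×1.4) = 1.104×10^-5 K/W
R_cellular glass = L/(kA) = 0.18/(0.0519×1.4) = 2.477 K/W
R_total = 2.477 K/W
Q = ΔT / R_total = 276 / 2.477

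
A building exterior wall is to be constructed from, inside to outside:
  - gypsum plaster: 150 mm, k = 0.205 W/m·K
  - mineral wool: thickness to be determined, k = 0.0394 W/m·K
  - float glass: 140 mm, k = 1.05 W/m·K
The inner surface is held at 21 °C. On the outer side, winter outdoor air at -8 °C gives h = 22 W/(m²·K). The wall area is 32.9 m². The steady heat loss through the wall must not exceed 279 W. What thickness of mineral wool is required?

Model the wall as resistances in series:
R_gypsum plaster = L/(kA) = 0.15/(0.205×32.9) = 0.02224 K/W
R_float glass = L/(kA) = 0.14/(1.05×32.9) = 0.004053 K/W
R_outer film = 1/(h_o·A) = 1/(22×32.9) = 0.001382 K/W
Sum of the known resistances R_other = 0.02767 K/W
Required total resistance R_tot = ΔT/Q_allow = 29/279 = 0.1039 K/W
R_mineral wool = R_tot − R_other = 0.07627 K/W
L = R·k·A = 0.07627×0.0394×32.9

L ≈ 98.9 mm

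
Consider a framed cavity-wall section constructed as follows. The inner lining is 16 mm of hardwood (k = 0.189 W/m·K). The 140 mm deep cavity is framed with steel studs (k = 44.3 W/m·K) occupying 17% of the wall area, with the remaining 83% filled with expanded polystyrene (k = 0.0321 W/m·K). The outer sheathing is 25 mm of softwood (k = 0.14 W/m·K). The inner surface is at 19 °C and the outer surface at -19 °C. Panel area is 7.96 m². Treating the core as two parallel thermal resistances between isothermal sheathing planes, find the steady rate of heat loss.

Q ≈ 1070 W

Sheathing layers in series; stud and cavity paths in parallel between them.
R_inner = 0.016/(0.189×7.96) = 0.01064 K/W
R_stud  = 0.14/(44.3×0.17×7.96) = 0.002335 K/W
R_cav   = 0.14/(0.0321×0.83×7.96) = 0.6601 K/W
1/R_core = 1/R_stud + 1/R_cav → R_core = 0.002327 K/W
R_outer = 0.025/(0.14×7.96) = 0.02243 K/W
R_total = 0.0354 K/W
Q = ΔT/R_total = 38/0.0354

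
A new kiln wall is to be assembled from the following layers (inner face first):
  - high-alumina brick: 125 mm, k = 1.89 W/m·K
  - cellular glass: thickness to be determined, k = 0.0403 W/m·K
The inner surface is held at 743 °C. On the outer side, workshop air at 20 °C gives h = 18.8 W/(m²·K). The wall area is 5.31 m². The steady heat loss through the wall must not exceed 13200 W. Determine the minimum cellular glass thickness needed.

L ≈ 6.91 mm

Treating each layer as a thermal resistance in series:
R_high-alumina brick = L/(kA) = 0.125/(1.89×5.31) = 0.01246 K/W
R_outer film = 1/(h_o·A) = 1/(18.8×5.31) = 0.01002 K/W
Sum of the known resistances R_other = 0.02247 K/W
Required total resistance R_tot = ΔT/Q_allow = 723/13200 = 0.05477 K/W
R_cellular glass = R_tot − R_other = 0.0323 K/W
L = R·k·A = 0.0323×0.0403×5.31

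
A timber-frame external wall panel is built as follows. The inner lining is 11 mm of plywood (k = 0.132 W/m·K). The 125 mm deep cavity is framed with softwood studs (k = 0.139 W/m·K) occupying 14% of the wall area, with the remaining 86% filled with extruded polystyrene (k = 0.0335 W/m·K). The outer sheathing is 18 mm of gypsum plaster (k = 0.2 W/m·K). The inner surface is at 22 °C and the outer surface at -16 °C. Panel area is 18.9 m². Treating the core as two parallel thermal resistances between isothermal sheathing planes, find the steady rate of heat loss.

Q ≈ 260 W

Sheathing layers in series; stud and cavity paths in parallel between them.
R_inner = 0.011/(0.132×18.9) = 0.004409 K/W
R_stud  = 0.125/(0.139×0.14×18.9) = 0.3399 K/W
R_cav   = 0.125/(0.0335×0.86×18.9) = 0.2296 K/W
1/R_core = 1/R_stud + 1/R_cav → R_core = 0.137 K/W
R_outer = 0.018/(0.2×18.9) = 0.004762 K/W
R_total = 0.1462 K/W
Q = ΔT/R_total = 38/0.1462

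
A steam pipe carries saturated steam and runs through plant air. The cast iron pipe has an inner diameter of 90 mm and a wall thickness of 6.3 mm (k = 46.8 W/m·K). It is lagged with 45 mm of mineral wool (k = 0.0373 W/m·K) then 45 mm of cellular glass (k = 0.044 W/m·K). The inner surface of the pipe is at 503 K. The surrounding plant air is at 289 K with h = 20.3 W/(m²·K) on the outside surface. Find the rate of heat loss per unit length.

Treating each annulus and film as a series resistance:
R_cast iron pipe wall = ln(51.3/45)/(2π×46.8×1) = 4.456×10^-4 K/W
R_mineral wool = ln(96.3/51.3)/(2π×0.0373×1) = 2.687 K/W
R_cellular glass = ln(141.3/96.3)/(2π×0.044×1) = 1.387 K/W
R_outer film = 1/(h_o·2πr_oL) = 1/(20.3×2π×0.1413×1) = 0.05549 K/W
R_total = 4.13 K/W
Q = ΔT/R_total = 214/4.13

q′ ≈ 51.8 W/m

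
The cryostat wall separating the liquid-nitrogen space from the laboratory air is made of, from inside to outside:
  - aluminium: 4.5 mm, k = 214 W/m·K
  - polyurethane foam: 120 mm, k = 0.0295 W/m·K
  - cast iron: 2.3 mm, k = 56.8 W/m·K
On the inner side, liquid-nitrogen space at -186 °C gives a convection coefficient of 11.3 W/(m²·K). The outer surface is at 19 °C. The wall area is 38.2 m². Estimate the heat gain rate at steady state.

Q ≈ 1880 W

Thermal resistances in series:
R_inner film = 1/(h_i·A) = 1/(11.3×38.2) = 0.002317 K/W
R_aluminium = L/(kA) = 0.0045/(214×38.2) = 5.505×10^-7 K/W
R_polyurethane foam = L/(kA) = 0.12/(0.0295×38.2) = 0.1065 K/W
R_cast iron = L/(kA) = 0.0023/(56.8×38.2) = 1.06×10^-6 K/W
R_total = 0.1088 K/W
Q = ΔT / R_total = 205 / 0.1088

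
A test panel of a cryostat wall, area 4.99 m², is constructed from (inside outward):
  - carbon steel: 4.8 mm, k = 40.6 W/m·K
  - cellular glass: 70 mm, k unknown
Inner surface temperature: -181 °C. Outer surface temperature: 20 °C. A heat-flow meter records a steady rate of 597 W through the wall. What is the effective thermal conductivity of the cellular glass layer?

k ≈ 0.0417 W/(m·K)

Model the wall as resistances in series:
R_carbon steel = L/(kA) = 0.0048/(40.6×4.99) = 2.369×10^-5 K/W
Sum of known resistances R_other = 2.369×10^-5 K/W
Total R = ΔT/Q = 201/597 = 0.3367 K/W
R_cellular glass = R_total − R_other = 0.3367 K/W
k = L/(R·A) = 0.07/(0.3367×4.99)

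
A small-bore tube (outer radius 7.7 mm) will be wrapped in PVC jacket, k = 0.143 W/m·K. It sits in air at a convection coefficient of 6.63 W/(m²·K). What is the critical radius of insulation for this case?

For a cylinder r_cr = k/h = 0.143/6.63
r_cr = 21.6 mm; since the bare radius (7.7 mm) is below r_cr, adding a thin layer of insulation will *increase* heat loss.

r_cr ≈ 21.6 mm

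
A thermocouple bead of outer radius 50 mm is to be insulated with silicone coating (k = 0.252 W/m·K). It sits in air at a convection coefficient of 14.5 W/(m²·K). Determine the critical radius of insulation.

r_cr ≈ 34.8 mm

For a sphere r_cr = 2k/h = 2×0.252/14.5
r_cr = 34.8 mm; since the bare radius (50 mm) is above r_cr, any added insulation will reduce heat loss.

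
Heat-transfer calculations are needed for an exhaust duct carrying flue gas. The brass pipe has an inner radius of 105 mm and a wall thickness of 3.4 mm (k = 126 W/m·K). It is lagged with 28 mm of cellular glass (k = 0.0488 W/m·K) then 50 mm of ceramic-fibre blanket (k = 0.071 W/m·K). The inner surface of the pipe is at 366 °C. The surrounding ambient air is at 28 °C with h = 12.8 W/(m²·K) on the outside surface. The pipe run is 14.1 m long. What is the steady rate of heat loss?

Q ≈ 3140 W

Treating each annulus and film as a series resistance:
R_brass pipe wall = ln(108.4/105)/(2π×126×14.1) = 2.855×10^-6 K/W
R_cellular glass = ln(136.4/108.4)/(2π×0.0488×14.1) = 0.05315 K/W
R_ceramic-fibre blanket = ln(186.4/136.4)/(2π×0.071×14.1) = 0.04965 K/W
R_outer film = 1/(h_o·2πr_oL) = 1/(12.8×2π×0.1864×14.1) = 0.004731 K/W
R_total = 0.1075 K/W
Q = ΔT/R_total = 338/0.1075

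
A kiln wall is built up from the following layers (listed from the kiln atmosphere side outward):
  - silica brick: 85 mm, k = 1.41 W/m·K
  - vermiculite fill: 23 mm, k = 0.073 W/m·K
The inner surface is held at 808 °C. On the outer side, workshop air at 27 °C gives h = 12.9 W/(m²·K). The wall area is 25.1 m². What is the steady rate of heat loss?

Treating each layer as a thermal resistance in series:
R_silica brick = L/(kA) = 0.085/(1.41×25.1) = 0.002402 K/W
R_vermiculite fill = L/(kA) = 0.023/(0.073×25.1) = 0.01255 K/W
R_outer film = 1/(h_o·A) = 1/(12.9×25.1) = 0.003088 K/W
R_total = 0.01804 K/W
Q = ΔT / R_total = 781 / 0.01804

Q ≈ 43300 W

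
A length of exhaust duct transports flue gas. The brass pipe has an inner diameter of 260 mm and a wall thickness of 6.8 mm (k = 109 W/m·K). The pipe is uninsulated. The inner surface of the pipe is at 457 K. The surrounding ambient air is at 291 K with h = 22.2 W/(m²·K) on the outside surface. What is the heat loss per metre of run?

For a radial system each layer contributes R = ln(r_out/r_in)/(2πkL); films add R = 1/(hA).
R_brass pipe wall = ln(136.8/130)/(2π×109×1) = 7.445×10^-5 K/W
R_outer film = 1/(h_o·2πr_oL) = 1/(22.2×2π×0.1368×1) = 0.05241 K/W
R_total = 0.05248 K/W
Q = ΔT/R_total = 166/0.05248

q′ ≈ 3160 W/m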